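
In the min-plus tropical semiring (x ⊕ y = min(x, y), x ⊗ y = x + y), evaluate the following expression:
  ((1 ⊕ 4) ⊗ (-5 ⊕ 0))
((1 ⊕ 4) ⊗ (-5 ⊕ 0)) = -4

Expand innermost to outermost. Recall ⊕ takes the minimum of its arguments and ⊗ takes their sum. Working out the expression ((1 ⊕ 4) ⊗ (-5 ⊕ 0)) gives -4.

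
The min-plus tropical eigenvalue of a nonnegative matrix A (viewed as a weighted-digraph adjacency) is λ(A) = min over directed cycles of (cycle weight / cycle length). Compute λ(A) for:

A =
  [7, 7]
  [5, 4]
λ(A) = 4

Enumerate directed cycles and compute their means (weight / length). Sample:
  cycle 0 → 0: weight = 7, length = 1, mean = 7/1 ≈ 7.000
  cycle 1 → 1: weight = 4, length = 1, mean = 4/1 ≈ 4.000
  cycle 0 → 1 → 0: weight = 12, length = 2, mean = 12/2 ≈ 6.000
  cycle 1 → 0 → 1: weight = 12, length = 2, mean = 12/2 ≈ 6.000
Minimum mean = 4.000, attained e.g. along the cycle 1 → 1 with weight 4 and length 1. So λ(A) = 4/1 = 4.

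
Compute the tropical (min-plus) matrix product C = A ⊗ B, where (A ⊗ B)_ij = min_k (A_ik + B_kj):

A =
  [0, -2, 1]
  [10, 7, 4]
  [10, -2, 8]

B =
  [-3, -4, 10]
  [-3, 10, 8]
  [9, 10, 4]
A ⊗ B =
  [-5, -4, 5]
  [4, 6, 8]
  [-5, 6, 6]

Apply the min-plus product entry-by-entry:
  C[0][0] = min over k of (A[0][0] + B[0][0] = 0 + -3 = -3, A[0][1] + B[1][0] = -2 + -3 = -5, A[0][2] + B[2][0] = 1 + 9 = 10) = -5 (attained at k = 1)
  C[0][1] = min over k of (A[0][0] + B[0][1] = 0 + -4 = -4, A[0][1] + B[1][1] = -2 + 10 = 8, A[0][2] + B[2][1] = 1 + 10 = 11) = -4 (attained at k = 0)
  C[0][2] = min over k of (A[0][0] + B[0][2] = 0 + 10 = 10, A[0][1] + B[1][2] = -2 + 8 = 6, A[0][2] + B[2][2] = 1 + 4 = 5) = 5 (attained at k = 2)
  C[1][0] = min over k of (A[1][0] + B[0][0] = 10 + -3 = 7, A[1][1] + B[1][0] = 7 + -3 = 4, A[1][2] + B[2][0] = 4 + 9 = 13) = 4 (attained at k = 1)
  C[1][1] = min over k of (A[1][0] + B[0][1] = 10 + -4 = 6, A[1][1] + B[1][1] = 7 + 10 = 17, A[1][2] + B[2][1] = 4 + 10 = 14) = 6 (attained at k = 0)
  C[1][2] = min over k of (A[1][0] + B[0][2] = 10 + 10 = 20, A[1][1] + B[1][2] = 7 + 8 = 15, A[1][2] + B[2][2] = 4 + 4 = 8) = 8 (attained at k = 2)
  C[2][0] = min over k of (A[2][0] + B[0][0] = 10 + -3 = 7, A[2][1] + B[1][0] = -2 + -3 = -5, A[2][2] + B[2][0] = 8 + 9 = 17) = -5 (attained at k = 1)
  C[2][1] = min over k of (A[2][0] + B[0][1] = 10 + -4 = 6, A[2][1] + B[1][1] = -2 + 10 = 8, A[2][2] + B[2][1] = 8 + 10 = 18) = 6 (attained at k = 0)
  C[2][2] = min over k of (A[2][0] + B[0][2] = 10 + 10 = 20, A[2][1] + B[1][2] = -2 + 8 = 6, A[2][2] + B[2][2] = 8 + 4 = 12) = 6 (attained at k = 1)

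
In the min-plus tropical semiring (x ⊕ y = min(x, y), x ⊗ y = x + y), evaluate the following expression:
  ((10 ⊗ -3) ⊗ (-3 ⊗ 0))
((10 ⊗ -3) ⊗ (-3 ⊗ 0)) = 4

Expand innermost to outermost. Recall ⊕ takes the minimum of its arguments and ⊗ takes their sum. Working out the expression ((10 ⊗ -3) ⊗ (-3 ⊗ 0)) gives 4.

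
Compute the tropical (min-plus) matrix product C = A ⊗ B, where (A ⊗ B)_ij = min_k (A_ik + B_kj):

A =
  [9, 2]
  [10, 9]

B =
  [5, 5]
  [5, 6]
A ⊗ B =
  [7, 8]
  [14, 15]

Apply the min-plus product entry-by-entry:
  C[0][0] = min over k of (A[0][0] + B[0][0] = 9 + 5 = 14, A[0][1] + B[1][0] = 2 + 5 = 7) = 7 (attained at k = 1)
  C[0][1] = min over k of (A[0][0] + B[0][1] = 9 + 5 = 14, A[0][1] + B[1][1] = 2 + 6 = 8) = 8 (attained at k = 1)
  C[1][0] = min over k of (A[1][0] + B[0][0] = 10 + 5 = 15, A[1][1] + B[1][0] = 9 + 5 = 14) = 14 (attained at k = 1)
  C[1][1] = min over k of (A[1][0] + B[0][1] = 10 + 5 = 15, A[1][1] + B[1][1] = 9 + 6 = 15) = 15 (attained at k = 0)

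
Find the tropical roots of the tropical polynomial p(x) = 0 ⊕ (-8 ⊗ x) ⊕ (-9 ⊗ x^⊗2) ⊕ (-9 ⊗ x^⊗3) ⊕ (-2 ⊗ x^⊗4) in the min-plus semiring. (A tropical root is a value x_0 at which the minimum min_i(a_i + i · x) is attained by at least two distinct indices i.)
Roots: {-7, 0, 1, 8}

Each tropical root is a break point of the lower envelope of the lines y = a_i + i · x (there are 5 lines, with slopes 0, 1, ..., 4). Only the lines that attain the minimum somewhere contribute to roots; other lines are dominated. Here the surviving (envelope) indices are i = 4, i = 3, i = 2, i = 1, i = 0.
Intersections between consecutive envelope lines give the roots: for adjacent envelope indices i < j the intersection is x = (a_i − a_j) / (j − i). Reading off the sorted break points: {-7, 0, 1, 8}.
Verification: at each break x_0, at least two indices attain the minimum of min_i(a_i + i · x_0).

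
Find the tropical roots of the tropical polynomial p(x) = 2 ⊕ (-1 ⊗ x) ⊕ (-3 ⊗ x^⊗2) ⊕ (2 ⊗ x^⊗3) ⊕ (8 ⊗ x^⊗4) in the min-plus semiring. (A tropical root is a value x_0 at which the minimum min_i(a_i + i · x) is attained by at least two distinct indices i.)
Roots: {-6, -5, 2, 3}

Each tropical root is a break point of the lower envelope of the lines y = a_i + i · x (there are 5 lines, with slopes 0, 1, ..., 4). Only the lines that attain the minimum somewhere contribute to roots; other lines are dominated. Here the surviving (envelope) indices are i = 4, i = 3, i = 2, i = 1, i = 0.
Intersections between consecutive envelope lines give the roots: for adjacent envelope indices i < j the intersection is x = (a_i − a_j) / (j − i). Reading off the sorted break points: {-6, -5, 2, 3}.
Verification: at each break x_0, at least two indices attain the minimum of min_i(a_i + i · x_0).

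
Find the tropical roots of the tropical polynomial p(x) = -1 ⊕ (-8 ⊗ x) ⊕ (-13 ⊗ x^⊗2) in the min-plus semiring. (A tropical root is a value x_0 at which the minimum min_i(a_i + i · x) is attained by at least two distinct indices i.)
Roots: {5, 7}

Each tropical root is a break point of the lower envelope of the lines y = a_i + i · x (there are 3 lines, with slopes 0, 1, ..., 2). Only the lines that attain the minimum somewhere contribute to roots; other lines are dominated. Here the surviving (envelope) indices are i = 2, i = 1, i = 0.
Intersections between consecutive envelope lines give the roots: for adjacent envelope indices i < j the intersection is x = (a_i − a_j) / (j − i). Reading off the sorted break points: {5, 7}.
Verification: at each break x_0, at least two indices attain the minimum of min_i(a_i + i · x_0).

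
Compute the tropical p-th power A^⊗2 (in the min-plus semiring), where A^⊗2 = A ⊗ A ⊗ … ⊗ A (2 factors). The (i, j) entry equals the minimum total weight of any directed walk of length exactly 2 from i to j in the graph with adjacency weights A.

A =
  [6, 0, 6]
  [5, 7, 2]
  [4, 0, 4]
A^⊗2 =
  [5, 6, 2]
  [6, 2, 6]
  [5, 4, 2]

Each entry (A^⊗2)_ij equals the minimum over all length-2 walks i = v_0 → v_1 → … → v_2 = j of Σ_t A[v_t][v_{t+1}]. For example, for (i, j) = (0, 2) we minimise over 3 possible intermediate vertex sequences; the minimum is 2, attained along the walk 0 → 1 → 2.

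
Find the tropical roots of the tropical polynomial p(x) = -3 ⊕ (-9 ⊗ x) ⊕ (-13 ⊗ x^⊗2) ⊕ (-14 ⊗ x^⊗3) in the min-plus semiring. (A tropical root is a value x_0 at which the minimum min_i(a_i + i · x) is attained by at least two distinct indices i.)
Roots: {1, 4, 6}

Each tropical root is a break point of the lower envelope of the lines y = a_i + i · x (there are 4 lines, with slopes 0, 1, ..., 3). Only the lines that attain the minimum somewhere contribute to roots; other lines are dominated. Here the surviving (envelope) indices are i = 3, i = 2, i = 1, i = 0.
Intersections between consecutive envelope lines give the roots: for adjacent envelope indices i < j the intersection is x = (a_i − a_j) / (j − i). Reading off the sorted break points: {1, 4, 6}.
Verification: at each break x_0, at least two indices attain the minimum of min_i(a_i + i · x_0).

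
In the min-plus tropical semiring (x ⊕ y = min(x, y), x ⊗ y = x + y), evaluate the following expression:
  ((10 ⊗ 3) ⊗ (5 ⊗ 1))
((10 ⊗ 3) ⊗ (5 ⊗ 1)) = 19

Expand innermost to outermost. Recall ⊕ takes the minimum of its arguments and ⊗ takes their sum. Working out the expression ((10 ⊗ 3) ⊗ (5 ⊗ 1)) gives 19.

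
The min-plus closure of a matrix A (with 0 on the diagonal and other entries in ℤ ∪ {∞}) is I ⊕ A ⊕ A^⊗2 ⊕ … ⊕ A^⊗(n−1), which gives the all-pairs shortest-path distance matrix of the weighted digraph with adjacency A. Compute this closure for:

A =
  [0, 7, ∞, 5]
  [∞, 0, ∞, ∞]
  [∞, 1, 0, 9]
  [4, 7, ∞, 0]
Closure =
  [0, 7, ∞, 5]
  [∞, 0, ∞, ∞]
  [13, 1, 0, 9]
  [4, 7, ∞, 0]

This is the Floyd-Warshall all-pairs shortest-path computation. For each intermediate vertex k = 0, 1, …, 3, update dist[i][j] ← min(dist[i][j], dist[i][k] + dist[k][j]). The final matrix gives, for each (i, j), the minimum total weight of any directed path from i to j (possibly empty when i = j).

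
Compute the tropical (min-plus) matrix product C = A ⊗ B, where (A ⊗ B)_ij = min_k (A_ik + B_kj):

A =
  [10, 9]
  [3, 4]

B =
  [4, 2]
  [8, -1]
A ⊗ B =
  [14, 8]
  [7, 3]

Apply the min-plus product entry-by-entry:
  C[0][0] = min over k of (A[0][0] + B[0][0] = 10 + 4 = 14, A[0][1] + B[1][0] = 9 + 8 = 17) = 14 (attained at k = 0)
  C[0][1] = min over k of (A[0][0] + B[0][1] = 10 + 2 = 12, A[0][1] + B[1][1] = 9 + -1 = 8) = 8 (attained at k = 1)
  C[1][0] = min over k of (A[1][0] + B[0][0] = 3 + 4 = 7, A[1][1] + B[1][0] = 4 + 8 = 12) = 7 (attained at k = 0)
  C[1][1] = min over k of (A[1][0] + B[0][1] = 3 + 2 = 5, A[1][1] + B[1][1] = 4 + -1 = 3) = 3 (attained at k = 1)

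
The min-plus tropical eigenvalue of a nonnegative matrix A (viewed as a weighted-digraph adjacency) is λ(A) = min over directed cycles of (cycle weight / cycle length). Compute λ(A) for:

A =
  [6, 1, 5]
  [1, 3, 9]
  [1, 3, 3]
λ(A) = 1

Enumerate directed cycles and compute their means (weight / length). Sample:
  cycle 0 → 0: weight = 6, length = 1, mean = 6/1 ≈ 6.000
  cycle 1 → 1: weight = 3, length = 1, mean = 3/1 ≈ 3.000
  cycle 2 → 2: weight = 3, length = 1, mean = 3/1 ≈ 3.000
  cycle 0 → 1 → 0: weight = 2, length = 2, mean = 2/2 ≈ 1.000
  cycle 0 → 2 → 0: weight = 6, length = 2, mean = 6/2 ≈ 3.000
  cycle 1 → 0 → 1: weight = 2, length = 2, mean = 2/2 ≈ 1.000
Minimum mean = 1.000, attained e.g. along the cycle 0 → 1 → 0 with weight 2 and length 2. So λ(A) = 2/2 = 1.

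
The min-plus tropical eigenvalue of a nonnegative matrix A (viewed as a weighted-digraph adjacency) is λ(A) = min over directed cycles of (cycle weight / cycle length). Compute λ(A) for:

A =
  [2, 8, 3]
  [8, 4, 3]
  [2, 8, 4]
λ(A) = 2

Enumerate directed cycles and compute their means (weight / length). Sample:
  cycle 0 → 0: weight = 2, length = 1, mean = 2/1 ≈ 2.000
  cycle 1 → 1: weight = 4, length = 1, mean = 4/1 ≈ 4.000
  cycle 2 → 2: weight = 4, length = 1, mean = 4/1 ≈ 4.000
  cycle 0 → 1 → 0: weight = 16, length = 2, mean = 16/2 ≈ 8.000
  cycle 0 → 2 → 0: weight = 5, length = 2, mean = 5/2 ≈ 2.500
  cycle 1 → 0 → 1: weight = 16, length = 2, mean = 16/2 ≈ 8.000
Minimum mean = 2.000, attained e.g. along the cycle 0 → 0 with weight 2 and length 1. So λ(A) = 2/1 = 2.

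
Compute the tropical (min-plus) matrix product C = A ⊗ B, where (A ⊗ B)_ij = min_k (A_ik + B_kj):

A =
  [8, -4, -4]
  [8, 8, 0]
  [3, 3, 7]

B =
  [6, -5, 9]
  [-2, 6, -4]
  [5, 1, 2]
A ⊗ B =
  [-6, -3, -8]
  [5, 1, 2]
  [1, -2, -1]

Apply the min-plus product entry-by-entry:
  C[0][0] = min over k of (A[0][0] + B[0][0] = 8 + 6 = 14, A[0][1] + B[1][0] = -4 + -2 = -6, A[0][2] + B[2][0] = -4 + 5 = 1) = -6 (attained at k = 1)
  C[0][1] = min over k of (A[0][0] + B[0][1] = 8 + -5 = 3, A[0][1] + B[1][1] = -4 + 6 = 2, A[0][2] + B[2][1] = -4 + 1 = -3) = -3 (attained at k = 2)
  C[0][2] = min over k of (A[0][0] + B[0][2] = 8 + 9 = 17, A[0][1] + B[1][2] = -4 + -4 = -8, A[0][2] + B[2][2] = -4 + 2 = -2) = -8 (attained at k = 1)
  C[1][0] = min over k of (A[1][0] + B[0][0] = 8 + 6 = 14, A[1][1] + B[1][0] = 8 + -2 = 6, A[1][2] + B[2][0] = 0 + 5 = 5) = 5 (attained at k = 2)
  C[1][1] = min over k of (A[1][0] + B[0][1] = 8 + -5 = 3, A[1][1] + B[1][1] = 8 + 6 = 14, A[1][2] + B[2][1] = 0 + 1 = 1) = 1 (attained at k = 2)
  C[1][2] = min over k of (A[1][0] + B[0][2] = 8 + 9 = 17, A[1][1] + B[1][2] = 8 + -4 = 4, A[1][2] + B[2][2] = 0 + 2 = 2) = 2 (attained at k = 2)
  C[2][0] = min over k of (A[2][0] + B[0][0] = 3 + 6 = 9, A[2][1] + B[1][0] = 3 + -2 = 1, A[2][2] + B[2][0] = 7 + 5 = 12) = 1 (attained at k = 1)
  C[2][1] = min over k of (A[2][0] + B[0][1] = 3 + -5 = -2, A[2][1] + B[1][1] = 3 + 6 = 9, A[2][2] + B[2][1] = 7 + 1 = 8) = -2 (attained at k = 0)
  C[2][2] = min over k of (A[2][0] + B[0][2] = 3 + 9 = 12, A[2][1] + B[1][2] = 3 + -4 = -1, A[2][2] + B[2][2] = 7 + 2 = 9) = -1 (attained at k = 1)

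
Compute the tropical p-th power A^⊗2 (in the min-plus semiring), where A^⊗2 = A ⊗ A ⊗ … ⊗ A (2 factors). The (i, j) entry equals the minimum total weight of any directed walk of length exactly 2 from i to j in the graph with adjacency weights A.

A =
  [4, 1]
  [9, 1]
A^⊗2 =
  [8, 2]
  [10, 2]

Each entry (A^⊗2)_ij equals the minimum over all length-2 walks i = v_0 → v_1 → … → v_2 = j of Σ_t A[v_t][v_{t+1}]. For example, for (i, j) = (0, 1) we minimise over 2 possible intermediate vertex sequences; the minimum is 2, attained along the walk 0 → 1 → 1.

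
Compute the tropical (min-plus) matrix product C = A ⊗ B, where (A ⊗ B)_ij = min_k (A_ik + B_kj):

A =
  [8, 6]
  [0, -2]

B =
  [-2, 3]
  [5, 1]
A ⊗ B =
  [6, 7]
  [-2, -1]

Apply the min-plus product entry-by-entry:
  C[0][0] = min over k of (A[0][0] + B[0][0] = 8 + -2 = 6, A[0][1] + B[1][0] = 6 + 5 = 11) = 6 (attained at k = 0)
  C[0][1] = min over k of (A[0][0] + B[0][1] = 8 + 3 = 11, A[0][1] + B[1][1] = 6 + 1 = 7) = 7 (attained at k = 1)
  C[1][0] = min over k of (A[1][0] + B[0][0] = 0 + -2 = -2, A[1][1] + B[1][0] = -2 + 5 = 3) = -2 (attained at k = 0)
  C[1][1] = min over k of (A[1][0] + B[0][1] = 0 + 3 = 3, A[1][1] + B[1][1] = -2 + 1 = -1) = -1 (attained at k = 1)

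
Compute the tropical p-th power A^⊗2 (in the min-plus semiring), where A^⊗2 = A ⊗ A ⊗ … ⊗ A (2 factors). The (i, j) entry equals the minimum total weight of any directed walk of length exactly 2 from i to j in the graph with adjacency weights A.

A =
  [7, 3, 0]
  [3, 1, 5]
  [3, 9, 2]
A^⊗2 =
  [3, 4, 2]
  [4, 2, 3]
  [5, 6, 3]

Each entry (A^⊗2)_ij equals the minimum over all length-2 walks i = v_0 → v_1 → … → v_2 = j of Σ_t A[v_t][v_{t+1}]. For example, for (i, j) = (0, 2) we minimise over 3 possible intermediate vertex sequences; the minimum is 2, attained along the walk 0 → 2 → 2.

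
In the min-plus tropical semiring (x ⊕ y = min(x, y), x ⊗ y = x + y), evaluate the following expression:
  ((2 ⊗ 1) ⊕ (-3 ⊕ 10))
((2 ⊗ 1) ⊕ (-3 ⊕ 10)) = -3

Expand innermost to outermost. Recall ⊕ takes the minimum of its arguments and ⊗ takes their sum. Working out the expression ((2 ⊗ 1) ⊕ (-3 ⊕ 10)) gives -3.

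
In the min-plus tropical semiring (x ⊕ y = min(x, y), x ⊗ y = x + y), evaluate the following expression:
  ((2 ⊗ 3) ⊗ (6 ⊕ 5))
((2 ⊗ 3) ⊗ (6 ⊕ 5)) = 10

Expand innermost to outermost. Recall ⊕ takes the minimum of its arguments and ⊗ takes their sum. Working out the expression ((2 ⊗ 3) ⊗ (6 ⊕ 5)) gives 10.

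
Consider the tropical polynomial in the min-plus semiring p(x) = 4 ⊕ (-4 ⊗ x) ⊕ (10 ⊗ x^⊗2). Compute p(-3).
p(-3) = -7

A tropical monomial a ⊗ x^⊗i evaluates to a + i · x. Evaluating each term at x = -3:
  Term 0 contributes 4 + 0 · -3 = 4
  Term 1 contributes -4 + 1 · -3 = -7
  Term 2 contributes 10 + 2 · -3 = 4
p(-3) = ⊕ of these = min[4, -7, 4] = -7.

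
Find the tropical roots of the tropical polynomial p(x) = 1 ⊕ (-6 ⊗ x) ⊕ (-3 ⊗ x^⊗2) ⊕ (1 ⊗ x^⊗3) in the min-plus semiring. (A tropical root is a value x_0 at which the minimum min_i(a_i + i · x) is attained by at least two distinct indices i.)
Roots: {-4, -3, 7}

Each tropical root is a break point of the lower envelope of the lines y = a_i + i · x (there are 4 lines, with slopes 0, 1, ..., 3). Only the lines that attain the minimum somewhere contribute to roots; other lines are dominated. Here the surviving (envelope) indices are i = 3, i = 2, i = 1, i = 0.
Intersections between consecutive envelope lines give the roots: for adjacent envelope indices i < j the intersection is x = (a_i − a_j) / (j − i). Reading off the sorted break points: {-4, -3, 7}.
Verification: at each break x_0, at least two indices attain the minimum of min_i(a_i + i · x_0).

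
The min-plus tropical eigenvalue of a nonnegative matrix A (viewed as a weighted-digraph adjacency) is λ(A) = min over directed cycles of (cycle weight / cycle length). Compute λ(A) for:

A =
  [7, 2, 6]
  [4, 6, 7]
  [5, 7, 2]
λ(A) = 2

Enumerate directed cycles and compute their means (weight / length). Sample:
  cycle 0 → 0: weight = 7, length = 1, mean = 7/1 ≈ 7.000
  cycle 1 → 1: weight = 6, length = 1, mean = 6/1 ≈ 6.000
  cycle 2 → 2: weight = 2, length = 1, mean = 2/1 ≈ 2.000
  cycle 0 → 1 → 0: weight = 6, length = 2, mean = 6/2 ≈ 3.000
  cycle 0 → 2 → 0: weight = 11, length = 2, mean = 11/2 ≈ 5.500
  cycle 1 → 0 → 1: weight = 6, length = 2, mean = 6/2 ≈ 3.000
Minimum mean = 2.000, attained e.g. along the cycle 2 → 2 with weight 2 and length 1. So λ(A) = 2/1 = 2.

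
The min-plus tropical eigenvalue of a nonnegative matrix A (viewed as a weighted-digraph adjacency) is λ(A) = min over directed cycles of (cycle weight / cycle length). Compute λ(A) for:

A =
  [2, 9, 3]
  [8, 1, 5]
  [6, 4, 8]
λ(A) = 1

Enumerate directed cycles and compute their means (weight / length). Sample:
  cycle 0 → 0: weight = 2, length = 1, mean = 2/1 ≈ 2.000
  cycle 1 → 1: weight = 1, length = 1, mean = 1/1 ≈ 1.000
  cycle 2 → 2: weight = 8, length = 1, mean = 8/1 ≈ 8.000
  cycle 0 → 1 → 0: weight = 17, length = 2, mean = 17/2 ≈ 8.500
  cycle 0 → 2 → 0: weight = 9, length = 2, mean = 9/2 ≈ 4.500
  cycle 1 → 0 → 1: weight = 17, length = 2, mean = 17/2 ≈ 8.500
Minimum mean = 1.000, attained e.g. along the cycle 1 → 1 with weight 1 and length 1. So λ(A) = 1/1 = 1.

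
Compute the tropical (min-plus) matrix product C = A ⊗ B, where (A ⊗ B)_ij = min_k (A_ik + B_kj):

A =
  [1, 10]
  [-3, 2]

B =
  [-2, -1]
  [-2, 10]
A ⊗ B =
  [-1, 0]
  [-5, -4]

Apply the min-plus product entry-by-entry:
  C[0][0] = min over k of (A[0][0] + B[0][0] = 1 + -2 = -1, A[0][1] + B[1][0] = 10 + -2 = 8) = -1 (attained at k = 0)
  C[0][1] = min over k of (A[0][0] + B[0][1] = 1 + -1 = 0, A[0][1] + B[1][1] = 10 + 10 = 20) = 0 (attained at k = 0)
  C[1][0] = min over k of (A[1][0] + B[0][0] = -3 + -2 = -5, A[1][1] + B[1][0] = 2 + -2 = 0) = -5 (attained at k = 0)
  C[1][1] = min over k of (A[1][0] + B[0][1] = -3 + -1 = -4, A[1][1] + B[1][1] = 2 + 10 = 12) = -4 (attained at k = 0)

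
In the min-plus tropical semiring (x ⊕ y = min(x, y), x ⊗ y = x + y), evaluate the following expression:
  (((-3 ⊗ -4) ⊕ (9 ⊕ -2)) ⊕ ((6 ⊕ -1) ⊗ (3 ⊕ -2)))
(((-3 ⊗ -4) ⊕ (9 ⊕ -2)) ⊕ ((6 ⊕ -1) ⊗ (3 ⊕ -2))) = -7

Expand innermost to outermost. Recall ⊕ takes the minimum of its arguments and ⊗ takes their sum. Working out the expression (((-3 ⊗ -4) ⊕ (9 ⊕ -2)) ⊕ ((6 ⊕ -1) ⊗ (3 ⊕ -2))) gives -7.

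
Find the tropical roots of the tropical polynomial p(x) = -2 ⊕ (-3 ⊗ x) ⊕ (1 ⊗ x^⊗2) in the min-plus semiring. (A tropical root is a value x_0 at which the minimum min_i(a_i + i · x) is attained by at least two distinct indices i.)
Roots: {-4, 1}

Each tropical root is a break point of the lower envelope of the lines y = a_i + i · x (there are 3 lines, with slopes 0, 1, ..., 2). Only the lines that attain the minimum somewhere contribute to roots; other lines are dominated. Here the surviving (envelope) indices are i = 2, i = 1, i = 0.
Intersections between consecutive envelope lines give the roots: for adjacent envelope indices i < j the intersection is x = (a_i − a_j) / (j − i). Reading off the sorted break points: {-4, 1}.
Verification: at each break x_0, at least two indices attain the minimum of min_i(a_i + i · x_0).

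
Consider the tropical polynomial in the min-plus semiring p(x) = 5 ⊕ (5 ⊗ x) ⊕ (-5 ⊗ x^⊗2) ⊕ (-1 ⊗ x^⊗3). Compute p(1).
p(1) = -3

A tropical monomial a ⊗ x^⊗i evaluates to a + i · x. Evaluating each term at x = 1:
  Term 0 contributes 5 + 0 · 1 = 5
  Term 1 contributes 5 + 1 · 1 = 6
  Term 2 contributes -5 + 2 · 1 = -3
  Term 3 contributes -1 + 3 · 1 = 2
p(1) = ⊕ of these = min[5, 6, -3, 2] = -3.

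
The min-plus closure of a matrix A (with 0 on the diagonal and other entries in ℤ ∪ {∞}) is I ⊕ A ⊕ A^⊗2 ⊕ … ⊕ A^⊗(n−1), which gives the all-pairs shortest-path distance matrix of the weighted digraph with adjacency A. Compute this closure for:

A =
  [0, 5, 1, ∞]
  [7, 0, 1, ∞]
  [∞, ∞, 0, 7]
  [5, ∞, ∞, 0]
Closure =
  [0, 5, 1, 8]
  [7, 0, 1, 8]
  [12, 17, 0, 7]
  [5, 10, 6, 0]

This is the Floyd-Warshall all-pairs shortest-path computation. For each intermediate vertex k = 0, 1, …, 3, update dist[i][j] ← min(dist[i][j], dist[i][k] + dist[k][j]). The final matrix gives, for each (i, j), the minimum total weight of any directed path from i to j (possibly empty when i = j).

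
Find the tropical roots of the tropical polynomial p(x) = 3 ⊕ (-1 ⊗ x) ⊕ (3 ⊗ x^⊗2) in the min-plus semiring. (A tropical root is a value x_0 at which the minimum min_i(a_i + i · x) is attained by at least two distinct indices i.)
Roots: {-4, 4}

Each tropical root is a break point of the lower envelope of the lines y = a_i + i · x (there are 3 lines, with slopes 0, 1, ..., 2). Only the lines that attain the minimum somewhere contribute to roots; other lines are dominated. Here the surviving (envelope) indices are i = 2, i = 1, i = 0.
Intersections between consecutive envelope lines give the roots: for adjacent envelope indices i < j the intersection is x = (a_i − a_j) / (j − i). Reading off the sorted break points: {-4, 4}.
Verification: at each break x_0, at least two indices attain the minimum of min_i(a_i + i · x_0).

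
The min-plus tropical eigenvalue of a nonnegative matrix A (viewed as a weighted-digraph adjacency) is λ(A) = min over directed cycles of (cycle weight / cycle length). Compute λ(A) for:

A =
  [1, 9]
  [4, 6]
λ(A) = 1

Enumerate directed cycles and compute their means (weight / length). Sample:
  cycle 0 → 0: weight = 1, length = 1, mean = 1/1 ≈ 1.000
  cycle 1 → 1: weight = 6, length = 1, mean = 6/1 ≈ 6.000
  cycle 0 → 1 → 0: weight = 13, length = 2, mean = 13/2 ≈ 6.500
  cycle 1 → 0 → 1: weight = 13, length = 2, mean = 13/2 ≈ 6.500
Minimum mean = 1.000, attained e.g. along the cycle 0 → 0 with weight 1 and length 1. So λ(A) = 1/1 = 1.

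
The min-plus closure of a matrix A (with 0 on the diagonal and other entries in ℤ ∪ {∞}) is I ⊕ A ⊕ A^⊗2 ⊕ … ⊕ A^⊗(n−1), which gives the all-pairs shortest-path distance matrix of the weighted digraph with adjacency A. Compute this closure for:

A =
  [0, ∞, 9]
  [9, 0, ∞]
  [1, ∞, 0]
Closure =
  [0, ∞, 9]
  [9, 0, 18]
  [1, ∞, 0]

This is the Floyd-Warshall all-pairs shortest-path computation. For each intermediate vertex k = 0, 1, …, 2, update dist[i][j] ← min(dist[i][j], dist[i][k] + dist[k][j]). The final matrix gives, for each (i, j), the minimum total weight of any directed path from i to j (possibly empty when i = j).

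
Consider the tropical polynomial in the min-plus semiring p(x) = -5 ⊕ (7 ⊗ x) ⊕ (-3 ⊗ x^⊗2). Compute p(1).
p(1) = -5

A tropical monomial a ⊗ x^⊗i evaluates to a + i · x. Evaluating each term at x = 1:
  Term 0 contributes -5 + 0 · 1 = -5
  Term 1 contributes 7 + 1 · 1 = 8
  Term 2 contributes -3 + 2 · 1 = -1
p(1) = ⊕ of these = min[-5, 8, -1] = -5.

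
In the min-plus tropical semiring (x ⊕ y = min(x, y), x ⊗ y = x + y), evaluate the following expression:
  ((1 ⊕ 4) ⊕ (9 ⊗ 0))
((1 ⊕ 4) ⊕ (9 ⊗ 0)) = 1

Expand innermost to outermost. Recall ⊕ takes the minimum of its arguments and ⊗ takes their sum. Working out the expression ((1 ⊕ 4) ⊕ (9 ⊗ 0)) gives 1.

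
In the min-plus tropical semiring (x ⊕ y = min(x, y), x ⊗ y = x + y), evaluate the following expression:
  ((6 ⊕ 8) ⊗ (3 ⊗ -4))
((6 ⊕ 8) ⊗ (3 ⊗ -4)) = 5

Expand innermost to outermost. Recall ⊕ takes the minimum of its arguments and ⊗ takes their sum. Working out the expression ((6 ⊕ 8) ⊗ (3 ⊗ -4)) gives 5.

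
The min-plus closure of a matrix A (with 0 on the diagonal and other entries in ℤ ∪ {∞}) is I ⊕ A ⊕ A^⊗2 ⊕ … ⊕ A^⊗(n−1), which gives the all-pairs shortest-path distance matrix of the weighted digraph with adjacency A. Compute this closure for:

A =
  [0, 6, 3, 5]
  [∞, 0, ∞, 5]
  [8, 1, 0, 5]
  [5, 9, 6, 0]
Closure =
  [0, 4, 3, 5]
  [10, 0, 11, 5]
  [8, 1, 0, 5]
  [5, 7, 6, 0]

This is the Floyd-Warshall all-pairs shortest-path computation. For each intermediate vertex k = 0, 1, …, 3, update dist[i][j] ← min(dist[i][j], dist[i][k] + dist[k][j]). The final matrix gives, for each (i, j), the minimum total weight of any directed path from i to j (possibly empty when i = j).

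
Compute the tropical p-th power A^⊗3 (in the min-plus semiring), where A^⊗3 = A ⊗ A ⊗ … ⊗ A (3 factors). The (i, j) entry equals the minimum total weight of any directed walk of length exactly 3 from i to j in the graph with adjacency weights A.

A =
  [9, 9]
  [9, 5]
A^⊗3 =
  [23, 19]
  [19, 15]

Each entry (A^⊗3)_ij equals the minimum over all length-3 walks i = v_0 → v_1 → … → v_3 = j of Σ_t A[v_t][v_{t+1}]. For example, for (i, j) = (0, 1) we minimise over 4 possible intermediate vertex sequences; the minimum is 19, attained along the walk 0 → 1 → 1 → 1.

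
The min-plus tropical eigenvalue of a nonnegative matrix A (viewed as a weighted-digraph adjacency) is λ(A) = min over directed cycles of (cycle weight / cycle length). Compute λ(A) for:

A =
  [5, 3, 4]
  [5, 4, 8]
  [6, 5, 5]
λ(A) = 4

Enumerate directed cycles and compute their means (weight / length). Sample:
  cycle 0 → 0: weight = 5, length = 1, mean = 5/1 ≈ 5.000
  cycle 1 → 1: weight = 4, length = 1, mean = 4/1 ≈ 4.000
  cycle 2 → 2: weight = 5, length = 1, mean = 5/1 ≈ 5.000
  cycle 0 → 1 → 0: weight = 8, length = 2, mean = 8/2 ≈ 4.000
  cycle 0 → 2 → 0: weight = 10, length = 2, mean = 10/2 ≈ 5.000
  cycle 1 → 0 → 1: weight = 8, length = 2, mean = 8/2 ≈ 4.000
Minimum mean = 4.000, attained e.g. along the cycle 1 → 1 with weight 4 and length 1. So λ(A) = 4/1 = 4.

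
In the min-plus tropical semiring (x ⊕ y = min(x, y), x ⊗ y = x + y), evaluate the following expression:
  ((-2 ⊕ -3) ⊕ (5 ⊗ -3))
((-2 ⊕ -3) ⊕ (5 ⊗ -3)) = -3

Expand innermost to outermost. Recall ⊕ takes the minimum of its arguments and ⊗ takes their sum. Working out the expression ((-2 ⊕ -3) ⊕ (5 ⊗ -3)) gives -3.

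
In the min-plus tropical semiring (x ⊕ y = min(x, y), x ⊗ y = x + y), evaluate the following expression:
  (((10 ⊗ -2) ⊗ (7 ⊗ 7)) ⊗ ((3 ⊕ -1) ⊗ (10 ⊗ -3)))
(((10 ⊗ -2) ⊗ (7 ⊗ 7)) ⊗ ((3 ⊕ -1) ⊗ (10 ⊗ -3))) = 28

Expand innermost to outermost. Recall ⊕ takes the minimum of its arguments and ⊗ takes their sum. Working out the expression (((10 ⊗ -2) ⊗ (7 ⊗ 7)) ⊗ ((3 ⊕ -1) ⊗ (10 ⊗ -3))) gives 28.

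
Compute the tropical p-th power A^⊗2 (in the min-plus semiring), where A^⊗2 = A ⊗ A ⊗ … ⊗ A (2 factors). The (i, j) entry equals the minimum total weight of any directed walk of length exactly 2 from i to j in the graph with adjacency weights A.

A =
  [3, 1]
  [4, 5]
A^⊗2 =
  [5, 4]
  [7, 5]

Each entry (A^⊗2)_ij equals the minimum over all length-2 walks i = v_0 → v_1 → … → v_2 = j of Σ_t A[v_t][v_{t+1}]. For example, for (i, j) = (0, 1) we minimise over 2 possible intermediate vertex sequences; the minimum is 4, attained along the walk 0 → 0 → 1.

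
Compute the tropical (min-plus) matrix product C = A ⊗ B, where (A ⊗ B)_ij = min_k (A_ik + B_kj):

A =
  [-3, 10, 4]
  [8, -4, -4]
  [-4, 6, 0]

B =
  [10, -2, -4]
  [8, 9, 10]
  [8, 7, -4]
A ⊗ B =
  [7, -5, -7]
  [4, 3, -8]
  [6, -6, -8]

Apply the min-plus product entry-by-entry:
  C[0][0] = min over k of (A[0][0] + B[0][0] = -3 + 10 = 7, A[0][1] + B[1][0] = 10 + 8 = 18, A[0][2] + B[2][0] = 4 + 8 = 12) = 7 (attained at k = 0)
  C[0][1] = min over k of (A[0][0] + B[0][1] = -3 + -2 = -5, A[0][1] + B[1][1] = 10 + 9 = 19, A[0][2] + B[2][1] = 4 + 7 = 11) = -5 (attained at k = 0)
  C[0][2] = min over k of (A[0][0] + B[0][2] = -3 + -4 = -7, A[0][1] + B[1][2] = 10 + 10 = 20, A[0][2] + B[2][2] = 4 + -4 = 0) = -7 (attained at k = 0)
  C[1][0] = min over k of (A[1][0] + B[0][0] = 8 + 10 = 18, A[1][1] + B[1][0] = -4 + 8 = 4, A[1][2] + B[2][0] = -4 + 8 = 4) = 4 (attained at k = 1)
  C[1][1] = min over k of (A[1][0] + B[0][1] = 8 + -2 = 6, A[1][1] + B[1][1] = -4 + 9 = 5, A[1][2] + B[2][1] = -4 + 7 = 3) = 3 (attained at k = 2)
  C[1][2] = min over k of (A[1][0] + B[0][2] = 8 + -4 = 4, A[1][1] + B[1][2] = -4 + 10 = 6, A[1][2] + B[2][2] = -4 + -4 = -8) = -8 (attained at k = 2)
  C[2][0] = min over k of (A[2][0] + B[0][0] = -4 + 10 = 6, A[2][1] + B[1][0] = 6 + 8 = 14, A[2][2] + B[2][0] = 0 + 8 = 8) = 6 (attained at k = 0)
  C[2][1] = min over k of (A[2][0] + B[0][1] = -4 + -2 = -6, A[2][1] + B[1][1] = 6 + 9 = 15, A[2][2] + B[2][1] = 0 + 7 = 7) = -6 (attained at k = 0)
  C[2][2] = min over k of (A[2][0] + B[0][2] = -4 + -4 = -8, A[2][1] + B[1][2] = 6 + 10 = 16, A[2][2] + B[2][2] = 0 + -4 = -4) = -8 (attained at k = 0)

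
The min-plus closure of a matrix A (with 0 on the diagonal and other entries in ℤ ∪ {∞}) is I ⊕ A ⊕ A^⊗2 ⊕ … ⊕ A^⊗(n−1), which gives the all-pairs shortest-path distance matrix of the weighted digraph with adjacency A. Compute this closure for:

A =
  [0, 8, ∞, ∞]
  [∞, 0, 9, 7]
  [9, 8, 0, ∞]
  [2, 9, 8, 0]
Closure =
  [0, 8, 17, 15]
  [9, 0, 9, 7]
  [9, 8, 0, 15]
  [2, 9, 8, 0]

This is the Floyd-Warshall all-pairs shortest-path computation. For each intermediate vertex k = 0, 1, …, 3, update dist[i][j] ← min(dist[i][j], dist[i][k] + dist[k][j]). The final matrix gives, for each (i, j), the minimum total weight of any directed path from i to j (possibly empty when i = j).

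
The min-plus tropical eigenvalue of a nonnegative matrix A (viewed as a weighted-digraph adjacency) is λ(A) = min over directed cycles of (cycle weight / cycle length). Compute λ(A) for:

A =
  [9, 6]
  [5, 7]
λ(A) = 11/2

Enumerate directed cycles and compute their means (weight / length). Sample:
  cycle 0 → 0: weight = 9, length = 1, mean = 9/1 ≈ 9.000
  cycle 1 → 1: weight = 7, length = 1, mean = 7/1 ≈ 7.000
  cycle 0 → 1 → 0: weight = 11, length = 2, mean = 11/2 ≈ 5.500
  cycle 1 → 0 → 1: weight = 11, length = 2, mean = 11/2 ≈ 5.500
Minimum mean = 5.500, attained e.g. along the cycle 0 → 1 → 0 with weight 11 and length 2. So λ(A) = 11/2 = 11/2.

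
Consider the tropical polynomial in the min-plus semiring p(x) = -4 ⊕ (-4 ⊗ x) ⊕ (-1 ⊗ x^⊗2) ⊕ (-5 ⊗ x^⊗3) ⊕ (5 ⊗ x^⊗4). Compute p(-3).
p(-3) = -14

A tropical monomial a ⊗ x^⊗i evaluates to a + i · x. Evaluating each term at x = -3:
  Term 0 contributes -4 + 0 · -3 = -4
  Term 1 contributes -4 + 1 · -3 = -7
  Term 2 contributes -1 + 2 · -3 = -7
  Term 3 contributes -5 + 3 · -3 = -14
  Term 4 contributes 5 + 4 · -3 = -7
p(-3) = ⊕ of these = min[-4, -7, -7, -14, -7] = -14.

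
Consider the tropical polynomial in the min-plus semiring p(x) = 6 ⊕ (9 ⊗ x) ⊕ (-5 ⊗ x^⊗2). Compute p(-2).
p(-2) = -9

A tropical monomial a ⊗ x^⊗i evaluates to a + i · x. Evaluating each term at x = -2:
  Term 0 contributes 6 + 0 · -2 = 6
  Term 1 contributes 9 + 1 · -2 = 7
  Term 2 contributes -5 + 2 · -2 = -9
p(-2) = ⊕ of these = min[6, 7, -9] = -9.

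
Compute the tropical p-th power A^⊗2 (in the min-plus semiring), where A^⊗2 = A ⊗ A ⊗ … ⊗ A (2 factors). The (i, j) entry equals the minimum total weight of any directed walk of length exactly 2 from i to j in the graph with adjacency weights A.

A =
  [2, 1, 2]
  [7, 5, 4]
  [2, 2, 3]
A^⊗2 =
  [4, 3, 4]
  [6, 6, 7]
  [4, 3, 4]

Each entry (A^⊗2)_ij equals the minimum over all length-2 walks i = v_0 → v_1 → … → v_2 = j of Σ_t A[v_t][v_{t+1}]. For example, for (i, j) = (0, 2) we minimise over 3 possible intermediate vertex sequences; the minimum is 4, attained along the walk 0 → 0 → 2.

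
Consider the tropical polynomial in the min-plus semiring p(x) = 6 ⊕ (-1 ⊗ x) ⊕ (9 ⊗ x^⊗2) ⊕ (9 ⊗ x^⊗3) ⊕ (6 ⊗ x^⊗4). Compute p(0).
p(0) = -1

A tropical monomial a ⊗ x^⊗i evaluates to a + i · x. Evaluating each term at x = 0:
  Term 0 contributes 6 + 0 · 0 = 6
  Term 1 contributes -1 + 1 · 0 = -1
  Term 2 contributes 9 + 2 · 0 = 9
  Term 3 contributes 9 + 3 · 0 = 9
  Term 4 contributes 6 + 4 · 0 = 6
p(0) = ⊕ of these = min[6, -1, 9, 9, 6] = -1.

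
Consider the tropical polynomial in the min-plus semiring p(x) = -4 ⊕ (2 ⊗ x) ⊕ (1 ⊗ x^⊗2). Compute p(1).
p(1) = -4

A tropical monomial a ⊗ x^⊗i evaluates to a + i · x. Evaluating each term at x = 1:
  Term 0 contributes -4 + 0 · 1 = -4
  Term 1 contributes 2 + 1 · 1 = 3
  Term 2 contributes 1 + 2 · 1 = 3
p(1) = ⊕ of these = min[-4, 3, 3] = -4.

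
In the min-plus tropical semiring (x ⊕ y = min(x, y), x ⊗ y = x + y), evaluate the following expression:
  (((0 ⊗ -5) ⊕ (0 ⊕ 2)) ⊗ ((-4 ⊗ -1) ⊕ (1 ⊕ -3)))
(((0 ⊗ -5) ⊕ (0 ⊕ 2)) ⊗ ((-4 ⊗ -1) ⊕ (1 ⊕ -3))) = -10

Expand innermost to outermost. Recall ⊕ takes the minimum of its arguments and ⊗ takes their sum. Working out the expression (((0 ⊗ -5) ⊕ (0 ⊕ 2)) ⊗ ((-4 ⊗ -1) ⊕ (1 ⊕ -3))) gives -10.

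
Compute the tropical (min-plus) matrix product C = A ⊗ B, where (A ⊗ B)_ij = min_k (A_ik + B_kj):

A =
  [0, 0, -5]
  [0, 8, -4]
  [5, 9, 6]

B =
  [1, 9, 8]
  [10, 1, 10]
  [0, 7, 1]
A ⊗ B =
  [-5, 1, -4]
  [-4, 3, -3]
  [6, 10, 7]

Apply the min-plus product entry-by-entry:
  C[0][0] = min over k of (A[0][0] + B[0][0] = 0 + 1 = 1, A[0][1] + B[1][0] = 0 + 10 = 10, A[0][2] + B[2][0] = -5 + 0 = -5) = -5 (attained at k = 2)
  C[0][1] = min over k of (A[0][0] + B[0][1] = 0 + 9 = 9, A[0][1] + B[1][1] = 0 + 1 = 1, A[0][2] + B[2][1] = -5 + 7 = 2) = 1 (attained at k = 1)
  C[0][2] = min over k of (A[0][0] + B[0][2] = 0 + 8 = 8, A[0][1] + B[1][2] = 0 + 10 = 10, A[0][2] + B[2][2] = -5 + 1 = -4) = -4 (attained at k = 2)
  C[1][0] = min over k of (A[1][0] + B[0][0] = 0 + 1 = 1, A[1][1] + B[1][0] = 8 + 10 = 18, A[1][2] + B[2][0] = -4 + 0 = -4) = -4 (attained at k = 2)
  C[1][1] = min over k of (A[1][0] + B[0][1] = 0 + 9 = 9, A[1][1] + B[1][1] = 8 + 1 = 9, A[1][2] + B[2][1] = -4 + 7 = 3) = 3 (attained at k = 2)
  C[1][2] = min over k of (A[1][0] + B[0][2] = 0 + 8 = 8, A[1][1] + B[1][2] = 8 + 10 = 18, A[1][2] + B[2][2] = -4 + 1 = -3) = -3 (attained at k = 2)
  C[2][0] = min over k of (A[2][0] + B[0][0] = 5 + 1 = 6, A[2][1] + B[1][0] = 9 + 10 = 19, A[2][2] + B[2][0] = 6 + 0 = 6) = 6 (attained at k = 0)
  C[2][1] = min over k of (A[2][0] + B[0][1] = 5 + 9 = 14, A[2][1] + B[1][1] = 9 + 1 = 10, A[2][2] + B[2][1] = 6 + 7 = 13) = 10 (attained at k = 1)
  C[2][2] = min over k of (A[2][0] + B[0][2] = 5 + 8 = 13, A[2][1] + B[1][2] = 9 + 10 = 19, A[2][2] + B[2][2] = 6 + 1 = 7) = 7 (attained at k = 2)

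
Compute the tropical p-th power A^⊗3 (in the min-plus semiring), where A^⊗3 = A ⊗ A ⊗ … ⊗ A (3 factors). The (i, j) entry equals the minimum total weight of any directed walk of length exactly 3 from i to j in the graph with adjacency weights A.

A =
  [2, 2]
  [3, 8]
A^⊗3 =
  [6, 6]
  [7, 7]

Each entry (A^⊗3)_ij equals the minimum over all length-3 walks i = v_0 → v_1 → … → v_3 = j of Σ_t A[v_t][v_{t+1}]. For example, for (i, j) = (0, 1) we minimise over 4 possible intermediate vertex sequences; the minimum is 6, attained along the walk 0 → 0 → 0 → 1.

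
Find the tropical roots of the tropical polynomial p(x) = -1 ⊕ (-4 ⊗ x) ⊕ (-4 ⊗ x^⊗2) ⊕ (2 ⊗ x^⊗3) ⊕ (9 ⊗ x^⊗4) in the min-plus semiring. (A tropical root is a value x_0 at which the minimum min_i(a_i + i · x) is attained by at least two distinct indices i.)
Roots: {-7, -6, 0, 3}

Each tropical root is a break point of the lower envelope of the lines y = a_i + i · x (there are 5 lines, with slopes 0, 1, ..., 4). Only the lines that attain the minimum somewhere contribute to roots; other lines are dominated. Here the surviving (envelope) indices are i = 4, i = 3, i = 2, i = 1, i = 0.
Intersections between consecutive envelope lines give the roots: for adjacent envelope indices i < j the intersection is x = (a_i − a_j) / (j − i). Reading off the sorted break points: {-7, -6, 0, 3}.
Verification: at each break x_0, at least two indices attain the minimum of min_i(a_i + i · x_0).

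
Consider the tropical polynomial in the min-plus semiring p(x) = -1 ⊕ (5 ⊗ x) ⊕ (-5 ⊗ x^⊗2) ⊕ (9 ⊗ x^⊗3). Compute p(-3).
p(-3) = -11

A tropical monomial a ⊗ x^⊗i evaluates to a + i · x. Evaluating each term at x = -3:
  Term 0 contributes -1 + 0 · -3 = -1
  Term 1 contributes 5 + 1 · -3 = 2
  Term 2 contributes -5 + 2 · -3 = -11
  Term 3 contributes 9 + 3 · -3 = 0
p(-3) = ⊕ of these = min[-1, 2, -11, 0] = -11.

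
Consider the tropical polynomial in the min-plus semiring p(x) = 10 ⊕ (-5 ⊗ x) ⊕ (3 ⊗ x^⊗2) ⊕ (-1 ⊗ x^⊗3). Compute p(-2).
p(-2) = -7

A tropical monomial a ⊗ x^⊗i evaluates to a + i · x. Evaluating each term at x = -2:
  Term 0 contributes 10 + 0 · -2 = 10
  Term 1 contributes -5 + 1 · -2 = -7
  Term 2 contributes 3 + 2 · -2 = -1
  Term 3 contributes -1 + 3 · -2 = -7
p(-2) = ⊕ of these = min[10, -7, -1, -7] = -7.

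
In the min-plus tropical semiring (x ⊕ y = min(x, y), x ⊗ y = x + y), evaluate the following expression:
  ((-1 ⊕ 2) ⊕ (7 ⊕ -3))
((-1 ⊕ 2) ⊕ (7 ⊕ -3)) = -3

Expand innermost to outermost. Recall ⊕ takes the minimum of its arguments and ⊗ takes their sum. Working out the expression ((-1 ⊕ 2) ⊕ (7 ⊕ -3)) gives -3.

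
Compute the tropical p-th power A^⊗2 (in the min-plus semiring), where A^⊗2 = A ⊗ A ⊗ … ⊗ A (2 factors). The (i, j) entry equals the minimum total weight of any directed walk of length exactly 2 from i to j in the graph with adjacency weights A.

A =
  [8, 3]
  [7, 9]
A^⊗2 =
  [10, 11]
  [15, 10]

Each entry (A^⊗2)_ij equals the minimum over all length-2 walks i = v_0 → v_1 → … → v_2 = j of Σ_t A[v_t][v_{t+1}]. For example, for (i, j) = (0, 1) we minimise over 2 possible intermediate vertex sequences; the minimum is 11, attained along the walk 0 → 0 → 1.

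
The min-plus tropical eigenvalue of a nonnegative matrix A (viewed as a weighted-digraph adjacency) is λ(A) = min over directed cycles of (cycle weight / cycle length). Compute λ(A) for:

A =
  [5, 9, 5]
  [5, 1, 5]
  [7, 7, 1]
λ(A) = 1

Enumerate directed cycles and compute their means (weight / length). Sample:
  cycle 0 → 0: weight = 5, length = 1, mean = 5/1 ≈ 5.000
  cycle 1 → 1: weight = 1, length = 1, mean = 1/1 ≈ 1.000
  cycle 2 → 2: weight = 1, length = 1, mean = 1/1 ≈ 1.000
  cycle 0 → 1 → 0: weight = 14, length = 2, mean = 14/2 ≈ 7.000
  cycle 0 → 2 → 0: weight = 12, length = 2, mean = 12/2 ≈ 6.000
  cycle 1 → 0 → 1: weight = 14, length = 2, mean = 14/2 ≈ 7.000
Minimum mean = 1.000, attained e.g. along the cycle 1 → 1 with weight 1 and length 1. So λ(A) = 1/1 = 1.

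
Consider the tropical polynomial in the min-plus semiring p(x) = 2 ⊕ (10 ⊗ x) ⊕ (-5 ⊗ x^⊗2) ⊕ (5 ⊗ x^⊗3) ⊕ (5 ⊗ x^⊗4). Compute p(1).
p(1) = -3

A tropical monomial a ⊗ x^⊗i evaluates to a + i · x. Evaluating each term at x = 1:
  Term 0 contributes 2 + 0 · 1 = 2
  Term 1 contributes 10 + 1 · 1 = 11
  Term 2 contributes -5 + 2 · 1 = -3
  Term 3 contributes 5 + 3 · 1 = 8
  Term 4 contributes 5 + 4 · 1 = 9
p(1) = ⊕ of these = min[2, 11, -3, 8, 9] = -3.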